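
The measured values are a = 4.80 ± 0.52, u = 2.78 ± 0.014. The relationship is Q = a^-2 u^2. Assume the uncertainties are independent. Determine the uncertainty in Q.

Products/powers → add relative errors in quadrature, weighted by exponent:
  (-2·δa/a)² = (-2×0.108)² = 0.0469;  (2·δu/u)² = (2×0.00504)² = 0.000101
δQ/Q = √(0.0470) = 0.217
Q = 0.335, so δQ = 0.217 × 0.335 = 0.0728.

0.0728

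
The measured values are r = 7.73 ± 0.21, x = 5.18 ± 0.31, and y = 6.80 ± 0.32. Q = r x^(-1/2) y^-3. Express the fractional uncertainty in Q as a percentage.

14.7%

Since Q is a product/quotient, work with relative uncertainties:
  (1·δr/r)² = (1×0.0272)² = 0.000738;  (−½·δx/x)² = (-0.5×0.0598)² = 0.000895;  (-3·δy/y)² = (-3×0.0471)² = 0.0199
δQ/Q = √(0.0216) = 0.147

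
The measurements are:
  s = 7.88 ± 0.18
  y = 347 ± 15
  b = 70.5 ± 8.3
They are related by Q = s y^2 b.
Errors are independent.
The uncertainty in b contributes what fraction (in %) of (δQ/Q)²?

63.4%

(δQ/Q)² = (1·δs/s)² + (2·δy/y)² + (1·δb/b)²
  s term: (1×0.0228)² = 0.000522
  y term: (2×0.0432)² = 0.00747
  b term: (1×0.118)² = 0.0139
Total = 0.0219. Share from b = 0.0139/0.0219 = 0.634.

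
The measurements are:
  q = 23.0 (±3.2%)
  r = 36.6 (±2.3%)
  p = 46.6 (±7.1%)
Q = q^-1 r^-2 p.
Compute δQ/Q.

Each factor contributes (exponent × relative error)² to (δQ/Q)²:
  (-1·δq/q)² = (-1×0.0320)² = 0.00102;  (-2·δr/r)² = (-2×0.0230)² = 0.00212;  (1·δp/p)² = (1×0.0710)² = 0.00504
δQ/Q = √(0.00818) = 0.0904

0.0904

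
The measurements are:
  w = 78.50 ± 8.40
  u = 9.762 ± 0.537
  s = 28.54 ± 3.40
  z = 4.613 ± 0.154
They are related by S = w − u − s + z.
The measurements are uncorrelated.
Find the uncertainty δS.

For a sum/difference, combine absolute errors in quadrature:
  (δw)² = 70.6;  (δu)² = 0.288;  (δs)² = 11.6;  (δz)² = 0.0237
δS = √(82.4) = 9.08

9.08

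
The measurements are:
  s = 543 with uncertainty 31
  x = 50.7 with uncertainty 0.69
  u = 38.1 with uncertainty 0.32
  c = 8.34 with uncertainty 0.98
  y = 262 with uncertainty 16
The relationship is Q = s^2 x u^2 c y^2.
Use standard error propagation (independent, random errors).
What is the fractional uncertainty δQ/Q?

Since Q is a product/quotient, work with relative uncertainties:
  (2·δs/s)² = (2×0.0571)² = 0.0130;  (1·δx/x)² = (1×0.0136)² = 0.000185;  (2·δu/u)² = (2×0.00840)² = 0.000282;  (1·δc/c)² = (1×0.118)² = 0.0138;  (2·δy/y)² = (2×0.0611)² = 0.0149
δQ/Q = √(0.0422) = 0.205

0.205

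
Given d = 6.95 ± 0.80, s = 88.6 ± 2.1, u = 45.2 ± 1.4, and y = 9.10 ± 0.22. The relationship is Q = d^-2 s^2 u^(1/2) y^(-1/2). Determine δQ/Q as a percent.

Relative error in a monomial: (δQ/Q)² = Σ (nᵢ · δxᵢ/xᵢ)².
  (-2·δd/d)² = (-2×0.115)² = 0.0530;  (2·δs/s)² = (2×0.0237)² = 0.00225;  (½·δu/u)² = (0.5×0.0310)² = 0.000240;  (−½·δy/y)² = (-0.5×0.0242)² = 0.000146
δQ/Q = √(0.0556) = 0.236

23.6%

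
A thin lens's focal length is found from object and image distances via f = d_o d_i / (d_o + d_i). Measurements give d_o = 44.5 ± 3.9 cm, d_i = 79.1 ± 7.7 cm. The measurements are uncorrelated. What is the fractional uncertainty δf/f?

∂f/∂d_o = (d_i/(d_o+d_i))² = 0.410;  ∂f/∂d_i = (d_o/(d_o+d_i))² = 0.130
δf = √((∂f/∂d_o · δd_o)² + (∂f/∂d_i · δd_i)²) = √(2.55 + 0.996) = 1.88 cm
f = 28.5 cm, so δf/f = 1.88/28.5 = 0.0661.

0.0661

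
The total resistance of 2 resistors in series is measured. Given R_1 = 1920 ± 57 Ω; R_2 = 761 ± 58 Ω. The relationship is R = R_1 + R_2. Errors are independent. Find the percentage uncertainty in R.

3.03%

R is a linear combination, so absolute uncertainties add in quadrature:
  (δR_1)² = 3250;  (δR_2)² = 3360
δR = √(6610) = 81.3 Ω
R = 2680 Ω, so δR/R = 81.3/2680 = 0.0303.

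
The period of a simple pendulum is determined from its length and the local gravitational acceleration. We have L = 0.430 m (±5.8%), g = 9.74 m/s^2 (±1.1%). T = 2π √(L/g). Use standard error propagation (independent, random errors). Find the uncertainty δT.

Since T is a product/quotient, work with relative uncertainties:
  (½·δL/L)² = (0.5×0.0580)² = 0.000841;  (−½·δg/g)² = (-0.5×0.0110)² = 3.03e-05
δT/T = √(0.000871) = 0.0295
T = 1.32 s, so δT = 0.0295 × 1.32 = 0.0390 s.

0.0390 s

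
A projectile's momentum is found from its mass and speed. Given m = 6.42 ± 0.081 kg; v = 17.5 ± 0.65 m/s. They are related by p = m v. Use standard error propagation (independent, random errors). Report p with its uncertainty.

112 ± 4.41 kg·m/s

Each factor contributes (exponent × relative error)² to (δp/p)²:
  (1·δm/m)² = (1×0.0126)² = 0.000159;  (1·δv/v)² = (1×0.0371)² = 0.00138
δp/p = √(0.00154) = 0.0392
p = 112 kg·m/s, so δp = 0.0392 × 112 = 4.41 kg·m/s.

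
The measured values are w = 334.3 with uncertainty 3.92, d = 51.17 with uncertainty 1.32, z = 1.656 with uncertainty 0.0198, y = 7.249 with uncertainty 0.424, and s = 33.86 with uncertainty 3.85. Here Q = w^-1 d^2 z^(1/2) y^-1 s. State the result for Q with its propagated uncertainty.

Since Q is a product/quotient, work with relative uncertainties:
  (-1·δw/w)² = (-1×0.0117)² = 0.000137;  (2·δd/d)² = (2×0.0258)² = 0.00266;  (½·δz/z)² = (0.5×0.0120)² = 3.57e-05;  (-1·δy/y)² = (-1×0.0585)² = 0.00342;  (1·δs/s)² = (1×0.114)² = 0.0129
δQ/Q = √(0.0192) = 0.139
Q = 47.08, so δQ = 0.139 × 47.08 = 6.52.

47.08 ± 6.52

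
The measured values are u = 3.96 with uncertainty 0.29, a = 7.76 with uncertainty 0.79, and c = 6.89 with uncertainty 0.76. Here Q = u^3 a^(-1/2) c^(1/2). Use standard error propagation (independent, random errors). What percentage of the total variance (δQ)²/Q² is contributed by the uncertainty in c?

5.64%

(δQ/Q)² = (3·δu/u)² + (−½·δa/a)² + (½·δc/c)²
  u term: (3×0.0732)² = 0.0483
  a term: (-0.5×0.102)² = 0.00259
  c term: (0.5×0.110)² = 0.00304
Total = 0.0539. Share from c = 0.00304/0.0539 = 0.0564.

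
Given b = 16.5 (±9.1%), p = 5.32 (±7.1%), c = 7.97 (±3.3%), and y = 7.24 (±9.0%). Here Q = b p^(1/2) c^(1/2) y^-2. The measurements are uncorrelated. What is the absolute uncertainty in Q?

0.421

For a monomial Q ∝ b, p^(1/2), c^(1/2), y^-2, fractional errors add in quadrature:
  (1·δb/b)² = (1×0.0910)² = 0.00828;  (½·δp/p)² = (0.5×0.0710)² = 0.00126;  (½·δc/c)² = (0.5×0.0330)² = 0.000272;  (-2·δy/y)² = (-2×0.0900)² = 0.0324
δQ/Q = √(0.0422) = 0.205
Q = 2.05, so δQ = 0.205 × 2.05 = 0.421.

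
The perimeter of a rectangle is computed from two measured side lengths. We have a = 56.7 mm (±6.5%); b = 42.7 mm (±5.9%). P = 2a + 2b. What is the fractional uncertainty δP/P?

0.0449

Absolute uncertainties add in quadrature for a linear combination:
  (2·δa)² = 54.3;  (2·δb)² = 25.4
δP = √(79.7) = 8.93 mm
P = 199 mm, so δP/P = 8.93/199 = 0.0449.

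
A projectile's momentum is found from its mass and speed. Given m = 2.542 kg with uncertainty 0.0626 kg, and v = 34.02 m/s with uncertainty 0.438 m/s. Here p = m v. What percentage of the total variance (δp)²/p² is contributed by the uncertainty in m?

78.5%

(δp/p)² = (1·δm/m)² + (1·δv/v)²
  m term: (1×0.0246)² = 0.000606
  v term: (1×0.0129)² = 0.000166
Total = 0.000772. Share from m = 0.000606/0.000772 = 0.785.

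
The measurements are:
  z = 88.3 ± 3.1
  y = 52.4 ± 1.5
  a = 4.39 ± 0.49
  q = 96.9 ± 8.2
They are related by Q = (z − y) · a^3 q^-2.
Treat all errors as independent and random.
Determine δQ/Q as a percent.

38.7%

Let u = z − y = 35.9. δu = √(δz² + δy²) = √(9.61 + 2.25) = 3.44, so δu/u = 0.0959.
Q is then a monomial in u, a, q:
δQ/Q = √((δu/u)² + (3·δa/a)² + (-2·δq/q)²) = √(0.00920 + 0.112 + 0.0286) = 0.387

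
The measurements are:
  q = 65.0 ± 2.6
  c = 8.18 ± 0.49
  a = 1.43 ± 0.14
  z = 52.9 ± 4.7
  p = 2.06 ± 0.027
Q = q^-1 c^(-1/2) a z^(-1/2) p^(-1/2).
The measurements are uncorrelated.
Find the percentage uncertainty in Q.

Products/powers → add relative errors in quadrature, weighted by exponent:
  (-1·δq/q)² = (-1×0.0400)² = 0.00160;  (−½·δc/c)² = (-0.5×0.0599)² = 0.000897;  (1·δa/a)² = (1×0.0979)² = 0.00958;  (−½·δz/z)² = (-0.5×0.0888)² = 0.00197;  (−½·δp/p)² = (-0.5×0.0131)² = 4.29e-05
δQ/Q = √(0.0141) = 0.119

11.9%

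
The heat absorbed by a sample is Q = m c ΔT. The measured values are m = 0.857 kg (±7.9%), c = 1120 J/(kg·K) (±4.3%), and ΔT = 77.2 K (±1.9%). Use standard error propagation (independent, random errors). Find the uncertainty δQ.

Q is a product of powers, so relative uncertainties combine in quadrature:
  (1·δm/m)² = (1×0.0790)² = 0.00624;  (1·δc/c)² = (1×0.0430)² = 0.00185;  (1·δΔT/ΔT)² = (1×0.0190)² = 0.000361
δQ/Q = √(0.00845) = 0.0919
Q = 74100 J, so δQ = 0.0919 × 74100 = 6810 J.

6810 J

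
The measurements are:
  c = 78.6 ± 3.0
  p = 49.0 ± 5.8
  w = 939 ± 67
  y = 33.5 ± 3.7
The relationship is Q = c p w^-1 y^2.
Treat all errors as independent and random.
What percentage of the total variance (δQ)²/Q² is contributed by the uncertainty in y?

(δQ/Q)² = (1·δc/c)² + (1·δp/p)² + (-1·δw/w)² + (2·δy/y)²
  c term: (1×0.0382)² = 0.00146
  p term: (1×0.118)² = 0.0140
  w term: (-1×0.0714)² = 0.00509
  y term: (2×0.110)² = 0.0488
Total = 0.0694. Share from y = 0.0488/0.0694 = 0.704.

70.4%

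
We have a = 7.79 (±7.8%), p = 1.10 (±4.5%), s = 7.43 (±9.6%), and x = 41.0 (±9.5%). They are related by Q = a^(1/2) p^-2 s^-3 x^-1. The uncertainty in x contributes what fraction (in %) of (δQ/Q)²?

(δQ/Q)² = (½·δa/a)² + (-2·δp/p)² + (-3·δs/s)² + (-1·δx/x)²
  a term: (0.5×0.0780)² = 0.00152
  p term: (-2×0.0450)² = 0.00810
  s term: (-3×0.0960)² = 0.0829
  x term: (-1×0.0950)² = 0.00903
Total = 0.102. Share from x = 0.00903/0.102 = 0.0888.

8.88%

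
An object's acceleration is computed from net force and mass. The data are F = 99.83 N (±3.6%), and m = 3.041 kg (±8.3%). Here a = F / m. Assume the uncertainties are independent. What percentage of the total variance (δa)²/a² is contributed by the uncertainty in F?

(δa/a)² = (1·δF/F)² + (-1·δm/m)²
  F term: (1×0.0360)² = 0.00130
  m term: (-1×0.0830)² = 0.00689
Total = 0.00819. Share from F = 0.00130/0.00819 = 0.158.

15.8%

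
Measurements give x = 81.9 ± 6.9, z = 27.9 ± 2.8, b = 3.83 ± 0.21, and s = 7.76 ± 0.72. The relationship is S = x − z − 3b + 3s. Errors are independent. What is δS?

Sums and differences: (δS)² = Σ (cᵢ δxᵢ)².
  (δx)² = 47.6;  (δz)² = 7.84;  (3·δb)² = 0.397;  (3·δs)² = 4.67
δS = √(60.5) = 7.78

7.78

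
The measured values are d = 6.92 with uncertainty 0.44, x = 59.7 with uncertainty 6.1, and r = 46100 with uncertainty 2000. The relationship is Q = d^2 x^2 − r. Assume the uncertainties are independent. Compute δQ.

Let p = d^2·x^2 = 1.71e+05. δp/p = √((2·δd/d)² + (2·δx/x)²) = √(0.0162 + 0.0418) = 0.241, so δp = 41100.
Q = p − r: δQ = √(δp² + δr²) = √(1.69e+09 + 4e+06) = 41100

41100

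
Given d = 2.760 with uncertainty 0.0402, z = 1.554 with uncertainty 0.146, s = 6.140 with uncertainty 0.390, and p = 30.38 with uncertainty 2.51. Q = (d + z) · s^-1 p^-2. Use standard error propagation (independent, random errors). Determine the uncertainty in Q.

0.000137

Let u = d + z = 4.314. δu = √(δd² + δz²) = √(0.00162 + 0.0213) = 0.151, so δu/u = 0.0351.
Q is then a monomial in u, s, p:
δQ/Q = √((δu/u)² + (-1·δs/s)² + (-2·δp/p)²) = √(0.00123 + 0.00403 + 0.0273) = 0.180
Q = 0.0007613, so δQ = 0.180 × 0.0007613 = 0.000137.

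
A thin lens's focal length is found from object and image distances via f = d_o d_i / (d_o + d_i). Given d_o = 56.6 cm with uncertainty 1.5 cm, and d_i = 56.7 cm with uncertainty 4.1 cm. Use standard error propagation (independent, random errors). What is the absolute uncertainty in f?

1.09 cm

∂f/∂d_o = (d_i/(d_o+d_i))² = 0.250;  ∂f/∂d_i = (d_o/(d_o+d_i))² = 0.250
δf = √((∂f/∂d_o · δd_o)² + (∂f/∂d_i · δd_i)²) = √(0.141 + 1.05) = 1.09 cm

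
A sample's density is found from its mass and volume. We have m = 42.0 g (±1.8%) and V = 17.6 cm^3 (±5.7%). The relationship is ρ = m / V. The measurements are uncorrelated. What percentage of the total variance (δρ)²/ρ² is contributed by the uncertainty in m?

(δρ/ρ)² = (1·δm/m)² + (-1·δV/V)²
  m term: (1×0.0180)² = 0.000324
  V term: (-1×0.0570)² = 0.00325
Total = 0.00357. Share from m = 0.000324/0.00357 = 0.0907.

9.07%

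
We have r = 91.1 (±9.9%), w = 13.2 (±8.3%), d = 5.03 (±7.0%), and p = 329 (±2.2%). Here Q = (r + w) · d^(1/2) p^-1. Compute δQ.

0.0686

Let u = r + w = 104. δu = √(δr² + δw²) = √(81.3 + 1.20) = 9.09, so δu/u = 0.0871.
Q is then a monomial in u, d, p:
δQ/Q = √((δu/u)² + (½·δd/d)² + (-1·δp/p)²) = √(0.00759 + 0.00123 + 0.000484) = 0.0964
Q = 0.711, so δQ = 0.0964 × 0.711 = 0.0686.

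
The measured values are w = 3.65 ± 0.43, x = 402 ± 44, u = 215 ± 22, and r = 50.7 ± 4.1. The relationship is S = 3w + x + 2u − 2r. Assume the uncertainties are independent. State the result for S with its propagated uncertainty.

Absolute uncertainties add in quadrature for a linear combination:
  (3·δw)² = 1.66;  (δx)² = 1940;  (2·δu)² = 1940;  (2·δr)² = 67.2
δS = √(3940) = 62.8
S = 742.

742 ± 62.8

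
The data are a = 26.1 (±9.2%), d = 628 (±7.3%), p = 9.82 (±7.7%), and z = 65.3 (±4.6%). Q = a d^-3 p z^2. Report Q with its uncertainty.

0.00441 ± 0.00117

Each factor contributes (exponent × relative error)² to (δQ/Q)²:
  (1·δa/a)² = (1×0.0920)² = 0.00846;  (-3·δd/d)² = (-3×0.0730)² = 0.0480;  (1·δp/p)² = (1×0.0770)² = 0.00593;  (2·δz/z)² = (2×0.0460)² = 0.00846
δQ/Q = √(0.0708) = 0.266
Q = 0.00441, so δQ = 0.266 × 0.00441 = 0.00117.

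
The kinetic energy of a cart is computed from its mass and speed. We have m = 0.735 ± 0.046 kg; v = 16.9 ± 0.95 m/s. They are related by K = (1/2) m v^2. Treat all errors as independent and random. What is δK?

13.5 J

K is a product of powers, so relative uncertainties combine in quadrature:
  (1·δm/m)² = (1×0.0626)² = 0.00392;  (2·δv/v)² = (2×0.0562)² = 0.0126
δK/K = √(0.0166) = 0.129
K = 105 J, so δK = 0.129 × 105 = 13.5 J.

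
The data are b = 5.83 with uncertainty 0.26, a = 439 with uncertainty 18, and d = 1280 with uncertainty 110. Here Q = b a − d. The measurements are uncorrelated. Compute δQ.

Let p = b·a = 2560. δp/p = √((1·δb/b)² + (1·δa/a)²) = √(0.00199 + 0.00168) = 0.0606, so δp = 155.
Q = p − d: δQ = √(δp² + δd²) = √(24000 + 12100) = 190

190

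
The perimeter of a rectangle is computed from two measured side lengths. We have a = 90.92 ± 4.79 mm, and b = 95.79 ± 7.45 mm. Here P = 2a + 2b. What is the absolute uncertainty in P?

Each term contributes (cᵢ δxᵢ)² to (δP)²:
  (2·δa)² = 91.8;  (2·δb)² = 222
δP = √(314) = 17.7 mm

17.7 mm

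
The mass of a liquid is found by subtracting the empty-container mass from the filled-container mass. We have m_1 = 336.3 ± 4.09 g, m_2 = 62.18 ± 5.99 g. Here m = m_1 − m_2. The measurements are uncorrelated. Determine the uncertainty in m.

Sums and differences: (δm)² = Σ (cᵢ δxᵢ)².
  (δm_1)² = 16.7;  (δm_2)² = 35.9
δm = √(52.6) = 7.25 g

7.25 g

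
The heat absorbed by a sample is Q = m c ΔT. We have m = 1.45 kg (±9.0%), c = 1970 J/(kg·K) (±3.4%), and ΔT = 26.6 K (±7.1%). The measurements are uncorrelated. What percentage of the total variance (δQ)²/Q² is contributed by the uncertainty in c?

8.09%

(δQ/Q)² = (1·δm/m)² + (1·δc/c)² + (1·δΔT/ΔT)²
  m term: (1×0.0900)² = 0.00810
  c term: (1×0.0340)² = 0.00116
  ΔT term: (1×0.0710)² = 0.00504
Total = 0.0143. Share from c = 0.00116/0.0143 = 0.0809.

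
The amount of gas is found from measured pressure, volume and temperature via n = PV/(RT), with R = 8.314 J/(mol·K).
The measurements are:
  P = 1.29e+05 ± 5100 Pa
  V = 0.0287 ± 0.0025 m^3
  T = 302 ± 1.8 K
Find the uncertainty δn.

0.141 mol

Products/powers → add relative errors in quadrature, weighted by exponent:
  (1·δP/P)² = (1×0.0395)² = 0.00156;  (1·δV/V)² = (1×0.0871)² = 0.00759;  (-1·δT/T)² = (-1×0.00596)² = 3.55e-05
δn/n = √(0.00919) = 0.0958
n = 1.47 mol, so δn = 0.0958 × 1.47 = 0.141 mol.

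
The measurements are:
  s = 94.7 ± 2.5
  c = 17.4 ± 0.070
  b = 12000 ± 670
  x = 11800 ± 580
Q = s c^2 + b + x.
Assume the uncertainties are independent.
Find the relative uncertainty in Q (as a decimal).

0.0226

Let p = s·c^2 = 28700. δp/p = √((1·δs/s)² + (2·δc/c)²) = √(0.000697 + 6.47e-05) = 0.0276, so δp = 791.
Q = p + b + x: δQ = √(δp² + δb² + δx²) = √(6.26e+05 + 4.49e+05 + 3.36e+05) = 1190
Q = 52500, so δQ/Q = 1190/52500 = 0.0226.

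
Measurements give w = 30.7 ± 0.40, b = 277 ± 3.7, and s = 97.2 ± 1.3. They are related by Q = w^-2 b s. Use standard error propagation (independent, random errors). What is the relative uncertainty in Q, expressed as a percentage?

3.22%

For a monomial Q ∝ w^-2, b, s, fractional errors add in quadrature:
  (-2·δw/w)² = (-2×0.0130)² = 0.000679;  (1·δb/b)² = (1×0.0134)² = 0.000178;  (1·δs/s)² = (1×0.0134)² = 0.000179
δQ/Q = √(0.00104) = 0.0322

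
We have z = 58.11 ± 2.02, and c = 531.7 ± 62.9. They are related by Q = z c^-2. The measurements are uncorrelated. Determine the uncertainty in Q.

Q is a product of powers, so relative uncertainties combine in quadrature:
  (1·δz/z)² = (1×0.0348)² = 0.00121;  (-2·δc/c)² = (-2×0.118)² = 0.0560
δQ/Q = √(0.0572) = 0.239
Q = 0.0002056, so δQ = 0.239 × 0.0002056 = 4.92e-05.

4.92e-05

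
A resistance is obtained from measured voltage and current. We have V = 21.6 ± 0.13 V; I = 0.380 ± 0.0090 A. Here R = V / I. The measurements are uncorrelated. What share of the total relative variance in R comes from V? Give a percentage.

(δR/R)² = (1·δV/V)² + (-1·δI/I)²
  V term: (1×0.00602)² = 3.62e-05
  I term: (-1×0.0237)² = 0.000561
Total = 0.000597. Share from V = 3.62e-05/0.000597 = 0.0607.

6.07%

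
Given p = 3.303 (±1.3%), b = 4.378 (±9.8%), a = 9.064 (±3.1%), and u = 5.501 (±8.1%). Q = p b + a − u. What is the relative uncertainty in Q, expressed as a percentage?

Let w = p·b = 14.46. δw/w = √((1·δp/p)² + (1·δb/b)²) = √(0.000169 + 0.00960) = 0.0989, so δw = 1.43.
Q = w + a − u: δQ = √(δw² + δa² + δu²) = √(2.04 + 0.0790 + 0.199) = 1.52
Q = 18.02, so δQ/Q = 1.52/18.02 = 0.0845.

8.45%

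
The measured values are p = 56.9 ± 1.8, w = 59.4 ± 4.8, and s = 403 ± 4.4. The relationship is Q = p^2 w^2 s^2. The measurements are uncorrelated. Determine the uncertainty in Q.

3.25e+11

Relative error in a monomial: (δQ/Q)² = Σ (nᵢ · δxᵢ/xᵢ)².
  (2·δp/p)² = (2×0.0316)² = 0.00400;  (2·δw/w)² = (2×0.0808)² = 0.0261;  (2·δs/s)² = (2×0.0109)² = 0.000477
δQ/Q = √(0.0306) = 0.175
Q = 1.86e+12, so δQ = 0.175 × 1.86e+12 = 3.25e+11.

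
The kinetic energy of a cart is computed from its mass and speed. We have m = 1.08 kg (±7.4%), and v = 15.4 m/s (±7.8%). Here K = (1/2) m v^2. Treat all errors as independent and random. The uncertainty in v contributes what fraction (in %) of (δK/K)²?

81.6%

(δK/K)² = (1·δm/m)² + (2·δv/v)²
  m term: (1×0.0740)² = 0.00548
  v term: (2×0.0780)² = 0.0243
Total = 0.0298. Share from v = 0.0243/0.0298 = 0.816.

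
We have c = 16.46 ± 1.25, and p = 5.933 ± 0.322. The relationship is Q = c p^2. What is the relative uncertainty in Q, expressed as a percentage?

Since Q is a product/quotient, work with relative uncertainties:
  (1·δc/c)² = (1×0.0759)² = 0.00577;  (2·δp/p)² = (2×0.0543)² = 0.0118
δQ/Q = √(0.0175) = 0.132

13.2%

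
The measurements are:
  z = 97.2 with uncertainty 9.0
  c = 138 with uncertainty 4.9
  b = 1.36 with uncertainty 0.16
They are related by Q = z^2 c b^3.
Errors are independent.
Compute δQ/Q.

Products/powers → add relative errors in quadrature, weighted by exponent:
  (2·δz/z)² = (2×0.0926)² = 0.0343;  (1·δc/c)² = (1×0.0355)² = 0.00126;  (3·δb/b)² = (3×0.118)² = 0.125
δQ/Q = √(0.160) = 0.400

0.400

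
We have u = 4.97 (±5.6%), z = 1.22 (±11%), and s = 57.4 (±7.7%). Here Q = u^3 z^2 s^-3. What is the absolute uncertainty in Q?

Relative error in a monomial: (δQ/Q)² = Σ (nᵢ · δxᵢ/xᵢ)².
  (3·δu/u)² = (3×0.0560)² = 0.0282;  (2·δz/z)² = (2×0.110)² = 0.0484;  (-3·δs/s)² = (-3×0.0770)² = 0.0534
δQ/Q = √(0.130) = 0.361
Q = 0.000966, so δQ = 0.361 × 0.000966 = 0.000348.

0.000348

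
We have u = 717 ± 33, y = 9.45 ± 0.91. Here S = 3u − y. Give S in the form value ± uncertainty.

2140 ± 99.0

S is a linear combination, so absolute uncertainties add in quadrature:
  (3·δu)² = 9800;  (δy)² = 0.828
δS = √(9800) = 99.0
S = 2140.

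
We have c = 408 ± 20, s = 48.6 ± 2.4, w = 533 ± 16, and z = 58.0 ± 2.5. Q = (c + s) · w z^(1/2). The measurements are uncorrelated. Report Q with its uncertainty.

(1.85 ± 0.107) × 10^6

Let u = c + s = 457. δu = √(δc² + δs²) = √(400 + 5.76) = 20.1, so δu/u = 0.0441.
Q is then a monomial in u, w, z:
δQ/Q = √((δu/u)² + (1·δw/w)² + (½·δz/z)²) = √(0.00195 + 0.000901 + 0.000464) = 0.0575
Q = 1.85e+06, so δQ = 0.0575 × 1.85e+06 = 1.07e+05.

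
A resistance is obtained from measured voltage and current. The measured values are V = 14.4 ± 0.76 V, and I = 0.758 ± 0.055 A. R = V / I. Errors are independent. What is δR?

1.70 Ω

Products/powers → add relative errors in quadrature, weighted by exponent:
  (1·δV/V)² = (1×0.0528)² = 0.00279;  (-1·δI/I)² = (-1×0.0726)² = 0.00526
δR/R = √(0.00805) = 0.0897
R = 19.0 Ω, so δR = 0.0897 × 19.0 = 1.70 Ω.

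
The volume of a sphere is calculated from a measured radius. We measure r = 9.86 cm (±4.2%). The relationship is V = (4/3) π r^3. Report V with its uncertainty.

V ∝ r^3, so δV/V = |3| · δr/r = 3 × 0.0420 = 0.126.
V = 4020 cm^3, so δV = 0.126 × 4020 = 506 cm^3.

4020 ± 506 cm^3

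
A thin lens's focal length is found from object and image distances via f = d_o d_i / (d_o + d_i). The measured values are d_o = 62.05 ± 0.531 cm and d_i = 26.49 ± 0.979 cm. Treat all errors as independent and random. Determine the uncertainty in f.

0.483 cm

∂f/∂d_o = (d_i/(d_o+d_i))² = 0.0895;  ∂f/∂d_i = (d_o/(d_o+d_i))² = 0.491
δf = √((∂f/∂d_o · δd_o)² + (∂f/∂d_i · δd_i)²) = √(0.00226 + 0.231) = 0.483 cm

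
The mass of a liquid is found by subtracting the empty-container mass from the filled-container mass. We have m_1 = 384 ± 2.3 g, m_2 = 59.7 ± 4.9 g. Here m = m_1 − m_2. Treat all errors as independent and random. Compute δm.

5.41 g

Absolute uncertainties add in quadrature for a linear combination:
  (δm_1)² = 5.29;  (δm_2)² = 24.0
δm = √(29.3) = 5.41 g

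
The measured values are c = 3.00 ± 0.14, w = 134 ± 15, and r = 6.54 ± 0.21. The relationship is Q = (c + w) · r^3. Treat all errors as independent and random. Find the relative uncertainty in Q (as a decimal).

Let u = c + w = 137. δu = √(δc² + δw²) = √(0.0196 + 225) = 15.0, so δu/u = 0.109.
Q is then a monomial in u, r:
δQ/Q = √((δu/u)² + (3·δr/r)²) = √(0.0120 + 0.00928) = 0.146

0.146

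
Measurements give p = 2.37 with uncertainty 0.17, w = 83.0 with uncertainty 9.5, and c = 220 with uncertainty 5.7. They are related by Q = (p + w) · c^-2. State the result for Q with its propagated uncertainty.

Let u = p + w = 85.4. δu = √(δp² + δw²) = √(0.0289 + 90.2) = 9.50, so δu/u = 0.111.
Q is then a monomial in u, c:
δQ/Q = √((δu/u)² + (-2·δc/c)²) = √(0.0124 + 0.00269) = 0.123
Q = 0.00176, so δQ = 0.123 × 0.00176 = 0.000217.

0.00176 ± 0.000217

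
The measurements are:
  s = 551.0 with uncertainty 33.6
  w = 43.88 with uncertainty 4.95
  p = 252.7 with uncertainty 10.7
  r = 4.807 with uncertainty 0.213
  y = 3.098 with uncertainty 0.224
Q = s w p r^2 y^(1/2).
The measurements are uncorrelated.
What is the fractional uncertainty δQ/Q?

For a monomial Q ∝ s, w, p, r^2, y^(1/2), fractional errors add in quadrature:
  (1·δs/s)² = (1×0.0610)² = 0.00372;  (1·δw/w)² = (1×0.113)² = 0.0127;  (1·δp/p)² = (1×0.0423)² = 0.00179;  (2·δr/r)² = (2×0.0443)² = 0.00785;  (½·δy/y)² = (0.5×0.0723)² = 0.00131
δQ/Q = √(0.0274) = 0.166

0.166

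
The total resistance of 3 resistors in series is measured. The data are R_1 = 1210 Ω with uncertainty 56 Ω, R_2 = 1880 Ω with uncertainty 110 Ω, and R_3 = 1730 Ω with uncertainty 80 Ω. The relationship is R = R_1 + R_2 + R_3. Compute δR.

147 Ω

R is a linear combination, so absolute uncertainties add in quadrature:
  (δR_1)² = 3140;  (δR_2)² = 12100;  (δR_3)² = 6400
δR = √(21600) = 147 Ω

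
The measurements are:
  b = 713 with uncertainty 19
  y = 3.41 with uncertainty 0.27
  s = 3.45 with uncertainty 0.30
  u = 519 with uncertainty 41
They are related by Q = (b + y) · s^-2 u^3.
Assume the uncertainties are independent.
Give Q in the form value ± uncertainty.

(8.41 ± 2.48) × 10^9

Let w = b + y = 716. δw = √(δb² + δy²) = √(361 + 0.0729) = 19.0, so δw/w = 0.0265.
Q is then a monomial in w, s, u:
δQ/Q = √((δw/w)² + (-2·δs/s)² + (3·δu/u)²) = √(0.000704 + 0.0302 + 0.0562) = 0.295
Q = 8.41e+09, so δQ = 0.295 × 8.41e+09 = 2.48e+09.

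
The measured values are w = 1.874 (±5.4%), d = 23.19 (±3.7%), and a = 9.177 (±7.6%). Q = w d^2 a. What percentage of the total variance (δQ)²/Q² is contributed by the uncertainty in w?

20.6%

(δQ/Q)² = (1·δw/w)² + (2·δd/d)² + (1·δa/a)²
  w term: (1×0.0540)² = 0.00292
  d term: (2×0.0370)² = 0.00548
  a term: (1×0.0760)² = 0.00578
Total = 0.0142. Share from w = 0.00292/0.0142 = 0.206.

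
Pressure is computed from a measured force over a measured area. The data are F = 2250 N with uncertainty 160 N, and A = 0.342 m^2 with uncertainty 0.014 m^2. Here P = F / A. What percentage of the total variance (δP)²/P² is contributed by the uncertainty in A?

24.9%

(δP/P)² = (1·δF/F)² + (-1·δA/A)²
  F term: (1×0.0711)² = 0.00506
  A term: (-1×0.0409)² = 0.00168
Total = 0.00673. Share from A = 0.00168/0.00673 = 0.249.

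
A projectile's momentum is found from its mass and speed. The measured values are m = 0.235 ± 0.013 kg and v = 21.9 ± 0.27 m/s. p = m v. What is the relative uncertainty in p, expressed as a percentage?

5.67%

Since p is a product/quotient, work with relative uncertainties:
  (1·δm/m)² = (1×0.0553)² = 0.00306;  (1·δv/v)² = (1×0.0123)² = 0.000152
δp/p = √(0.00321) = 0.0567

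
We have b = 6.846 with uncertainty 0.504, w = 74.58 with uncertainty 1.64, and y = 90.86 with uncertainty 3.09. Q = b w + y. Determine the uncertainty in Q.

Let p = b·w = 510.6. δp/p = √((1·δb/b)² + (1·δw/w)²) = √(0.00542 + 0.000484) = 0.0768, so δp = 39.2.
Q = p + y: δQ = √(δp² + δy²) = √(1540 + 9.55) = 39.4

39.4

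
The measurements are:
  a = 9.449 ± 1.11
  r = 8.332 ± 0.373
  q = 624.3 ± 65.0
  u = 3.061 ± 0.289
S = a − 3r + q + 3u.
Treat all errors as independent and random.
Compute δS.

65.0

Sums and differences: (δS)² = Σ (cᵢ δxᵢ)².
  (δa)² = 1.23;  (3·δr)² = 1.25;  (δq)² = 4220;  (3·δu)² = 0.752
δS = √(4230) = 65.0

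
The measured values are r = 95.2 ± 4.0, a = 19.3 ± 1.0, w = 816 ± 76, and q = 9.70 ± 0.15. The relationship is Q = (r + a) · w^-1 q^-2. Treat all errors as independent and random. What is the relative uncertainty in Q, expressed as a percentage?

Let u = r + a = 114. δu = √(δr² + δa²) = √(16.0 + 1.00) = 4.12, so δu/u = 0.0360.
Q is then a monomial in u, w, q:
δQ/Q = √((δu/u)² + (-1·δw/w)² + (-2·δq/q)²) = √(0.00130 + 0.00867 + 0.000957) = 0.105

10.5%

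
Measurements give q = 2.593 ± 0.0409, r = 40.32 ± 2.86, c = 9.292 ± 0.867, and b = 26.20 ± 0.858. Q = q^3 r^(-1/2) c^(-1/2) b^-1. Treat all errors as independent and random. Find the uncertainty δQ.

0.00282

Relative error in a monomial: (δQ/Q)² = Σ (nᵢ · δxᵢ/xᵢ)².
  (3·δq/q)² = (3×0.0158)² = 0.00224;  (−½·δr/r)² = (-0.5×0.0709)² = 0.00126;  (−½·δc/c)² = (-0.5×0.0933)² = 0.00218;  (-1·δb/b)² = (-1×0.0327)² = 0.00107
δQ/Q = √(0.00675) = 0.0821
Q = 0.03438, so δQ = 0.0821 × 0.03438 = 0.00282.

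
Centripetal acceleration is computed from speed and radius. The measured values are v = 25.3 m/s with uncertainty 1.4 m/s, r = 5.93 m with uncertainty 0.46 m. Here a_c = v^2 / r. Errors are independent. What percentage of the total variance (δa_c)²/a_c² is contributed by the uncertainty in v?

67.1%

(δa_c/a_c)² = (2·δv/v)² + (-1·δr/r)²
  v term: (2×0.0553)² = 0.0122
  r term: (-1×0.0776)² = 0.00602
Total = 0.0183. Share from v = 0.0122/0.0183 = 0.671.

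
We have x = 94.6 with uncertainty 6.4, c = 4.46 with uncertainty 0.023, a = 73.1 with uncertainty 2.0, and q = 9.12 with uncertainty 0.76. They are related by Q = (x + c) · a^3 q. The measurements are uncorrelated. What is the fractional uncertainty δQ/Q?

0.134

Let u = x + c = 99.1. δu = √(δx² + δc²) = √(41.0 + 0.000529) = 6.40, so δu/u = 0.0646.
Q is then a monomial in u, a, q:
δQ/Q = √((δu/u)² + (3·δa/a)² + (1·δq/q)²) = √(0.00417 + 0.00674 + 0.00694) = 0.134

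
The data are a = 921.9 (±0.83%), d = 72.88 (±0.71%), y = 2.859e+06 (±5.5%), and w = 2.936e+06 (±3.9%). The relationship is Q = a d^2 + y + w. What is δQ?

Let p = a·d^2 = 4.897e+06. δp/p = √((1·δa/a)² + (2·δd/d)²) = √(6.89e-05 + 0.000202) = 0.0164, so δp = 80500.
Q = p + y + w: δQ = √(δp² + δy² + δw²) = √(6.49e+09 + 2.47e+10 + 1.31e+10) = 2.11e+05

2.11e+05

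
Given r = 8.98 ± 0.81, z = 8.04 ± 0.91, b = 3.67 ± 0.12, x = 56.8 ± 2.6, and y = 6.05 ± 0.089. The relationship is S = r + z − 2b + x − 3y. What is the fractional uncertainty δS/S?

0.0599

Sums and differences: (δS)² = Σ (cᵢ δxᵢ)².
  (δr)² = 0.656;  (δz)² = 0.828;  (2·δb)² = 0.0576;  (δx)² = 6.76;  (3·δy)² = 0.0713
δS = √(8.37) = 2.89
S = 48.3, so δS/S = 2.89/48.3 = 0.0599.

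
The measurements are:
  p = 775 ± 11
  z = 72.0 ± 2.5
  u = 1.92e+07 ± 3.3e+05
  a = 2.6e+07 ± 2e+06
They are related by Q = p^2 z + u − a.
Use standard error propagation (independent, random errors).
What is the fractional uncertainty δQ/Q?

Let w = p^2·z = 4.32e+07. δw/w = √((2·δp/p)² + (1·δz/z)²) = √(0.000806 + 0.00121) = 0.0448, so δw = 1.94e+06.
Q = w + u − a: δQ = √(δw² + δu² + δa²) = √(3.76e+12 + 1.09e+11 + 4e+12) = 2.81e+06
Q = 3.64e+07, so δQ/Q = 2.81e+06/3.64e+07 = 0.0770.

0.0770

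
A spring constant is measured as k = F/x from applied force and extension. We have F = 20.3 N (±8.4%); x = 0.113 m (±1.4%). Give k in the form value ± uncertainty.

180 ± 15.3 N/m

Since k is a product/quotient, work with relative uncertainties:
  (1·δF/F)² = (1×0.0840)² = 0.00706;  (-1·δx/x)² = (-1×0.0140)² = 0.000196
δk/k = √(0.00725) = 0.0852
k = 180 N/m, so δk = 0.0852 × 180 = 15.3 N/m.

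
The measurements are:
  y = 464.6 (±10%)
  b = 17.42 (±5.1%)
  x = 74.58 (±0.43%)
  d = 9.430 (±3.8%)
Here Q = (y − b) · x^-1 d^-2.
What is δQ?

Let u = y − b = 447.2. δu = √(δy² + δb²) = √(2160 + 0.789) = 46.5, so δu/u = 0.104.
Q is then a monomial in u, x, d:
δQ/Q = √((δu/u)² + (-1·δx/x)² + (-2·δd/d)²) = √(0.0108 + 1.85e-05 + 0.00578) = 0.129
Q = 0.06743, so δQ = 0.129 × 0.06743 = 0.00869.

0.00869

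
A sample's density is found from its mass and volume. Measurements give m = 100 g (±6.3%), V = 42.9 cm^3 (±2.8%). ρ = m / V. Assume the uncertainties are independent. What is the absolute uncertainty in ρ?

0.161 g/cm^3

Since ρ is a product/quotient, work with relative uncertainties:
  (1·δm/m)² = (1×0.0630)² = 0.00397;  (-1·δV/V)² = (-1×0.0280)² = 0.000784
δρ/ρ = √(0.00475) = 0.0689
ρ = 2.33 g/cm^3, so δρ = 0.0689 × 2.33 = 0.161 g/cm^3.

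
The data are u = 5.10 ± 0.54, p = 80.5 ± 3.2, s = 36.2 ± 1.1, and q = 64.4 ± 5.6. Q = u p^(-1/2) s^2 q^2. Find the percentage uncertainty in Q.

21.3%

Each factor contributes (exponent × relative error)² to (δQ/Q)²:
  (1·δu/u)² = (1×0.106)² = 0.0112;  (−½·δp/p)² = (-0.5×0.0398)² = 0.000395;  (2·δs/s)² = (2×0.0304)² = 0.00369;  (2·δq/q)² = (2×0.0870)² = 0.0302
δQ/Q = √(0.0455) = 0.213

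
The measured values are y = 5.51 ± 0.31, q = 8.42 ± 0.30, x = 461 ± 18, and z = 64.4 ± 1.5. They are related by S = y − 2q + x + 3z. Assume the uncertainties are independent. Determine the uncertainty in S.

Each term contributes (cᵢ δxᵢ)² to (δS)²:
  (δy)² = 0.0961;  (2·δq)² = 0.360;  (δx)² = 324;  (3·δz)² = 20.2
δS = √(345) = 18.6

18.6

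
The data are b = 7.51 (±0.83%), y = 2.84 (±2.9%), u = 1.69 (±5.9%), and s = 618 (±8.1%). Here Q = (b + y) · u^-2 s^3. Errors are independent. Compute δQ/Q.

0.270

Let w = b + y = 10.3. δw = √(δb² + δy²) = √(0.00389 + 0.00678) = 0.103, so δw/w = 0.00998.
Q is then a monomial in w, u, s:
δQ/Q = √((δw/w)² + (-2·δu/u)² + (3·δs/s)²) = √(9.96e-05 + 0.0139 + 0.0590) = 0.270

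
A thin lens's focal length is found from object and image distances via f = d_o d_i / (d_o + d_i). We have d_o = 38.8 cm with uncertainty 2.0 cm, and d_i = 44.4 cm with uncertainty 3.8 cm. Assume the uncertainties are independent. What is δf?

1.00 cm

∂f/∂d_o = (d_i/(d_o+d_i))² = 0.285;  ∂f/∂d_i = (d_o/(d_o+d_i))² = 0.217
δf = √((∂f/∂d_o · δd_o)² + (∂f/∂d_i · δd_i)²) = √(0.324 + 0.683) = 1.00 cm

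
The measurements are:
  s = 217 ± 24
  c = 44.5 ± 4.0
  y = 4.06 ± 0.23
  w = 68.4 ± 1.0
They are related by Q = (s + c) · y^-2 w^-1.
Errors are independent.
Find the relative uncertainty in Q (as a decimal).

Let u = s + c = 262. δu = √(δs² + δc²) = √(576 + 16.0) = 24.3, so δu/u = 0.0930.
Q is then a monomial in u, y, w:
δQ/Q = √((δu/u)² + (-2·δy/y)² + (-1·δw/w)²) = √(0.00866 + 0.0128 + 0.000214) = 0.147

0.147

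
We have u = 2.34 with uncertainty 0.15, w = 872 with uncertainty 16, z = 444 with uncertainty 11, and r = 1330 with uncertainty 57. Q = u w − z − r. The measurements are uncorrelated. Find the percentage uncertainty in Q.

Let p = u·w = 2040. δp/p = √((1·δu/u)² + (1·δw/w)²) = √(0.00411 + 0.000337) = 0.0667, so δp = 136.
Q = p − z − r: δQ = √(δp² + δz² + δr²) = √(18500 + 121 + 3250) = 148
Q = 266, so δQ/Q = 148/266 = 0.555.

55.5%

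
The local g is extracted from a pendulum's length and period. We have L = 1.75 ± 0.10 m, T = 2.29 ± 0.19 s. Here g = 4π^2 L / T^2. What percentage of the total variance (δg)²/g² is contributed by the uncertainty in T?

89.4%

(δg/g)² = (1·δL/L)² + (-2·δT/T)²
  L term: (1×0.0571)² = 0.00327
  T term: (-2×0.0830)² = 0.0275
Total = 0.0308. Share from T = 0.0275/0.0308 = 0.894.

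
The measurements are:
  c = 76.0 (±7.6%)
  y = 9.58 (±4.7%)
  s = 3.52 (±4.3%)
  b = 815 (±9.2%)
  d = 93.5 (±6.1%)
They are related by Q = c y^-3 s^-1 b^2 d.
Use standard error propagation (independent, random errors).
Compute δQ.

3.89e+05

Q is a product of powers, so relative uncertainties combine in quadrature:
  (1·δc/c)² = (1×0.0760)² = 0.00578;  (-3·δy/y)² = (-3×0.0470)² = 0.0199;  (-1·δs/s)² = (-1×0.0430)² = 0.00185;  (2·δb/b)² = (2×0.0920)² = 0.0339;  (1·δd/d)² = (1×0.0610)² = 0.00372
δQ/Q = √(0.0651) = 0.255
Q = 1.53e+06, so δQ = 0.255 × 1.53e+06 = 3.89e+05.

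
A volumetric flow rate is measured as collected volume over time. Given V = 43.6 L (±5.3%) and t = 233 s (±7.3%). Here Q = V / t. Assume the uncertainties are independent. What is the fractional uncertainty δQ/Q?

0.0902

Relative error in a monomial: (δQ/Q)² = Σ (nᵢ · δxᵢ/xᵢ)².
  (1·δV/V)² = (1×0.0530)² = 0.00281;  (-1·δt/t)² = (-1×0.0730)² = 0.00533
δQ/Q = √(0.00814) = 0.0902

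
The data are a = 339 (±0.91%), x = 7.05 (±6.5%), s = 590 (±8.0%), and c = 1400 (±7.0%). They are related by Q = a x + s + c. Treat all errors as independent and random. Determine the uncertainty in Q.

Let p = a·x = 2390. δp/p = √((1·δa/a)² + (1·δx/x)²) = √(8.28e-05 + 0.00423) = 0.0656, so δp = 157.
Q = p + s + c: δQ = √(δp² + δs² + δc²) = √(24600 + 2230 + 9600) = 191

191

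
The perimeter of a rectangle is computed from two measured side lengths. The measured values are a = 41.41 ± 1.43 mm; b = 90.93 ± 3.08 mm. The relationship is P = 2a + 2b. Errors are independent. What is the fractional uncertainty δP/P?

0.0257

Each term contributes (cᵢ δxᵢ)² to (δP)²:
  (2·δa)² = 8.18;  (2·δb)² = 37.9
δP = √(46.1) = 6.79 mm
P = 264.7 mm, so δP/P = 6.79/264.7 = 0.0257.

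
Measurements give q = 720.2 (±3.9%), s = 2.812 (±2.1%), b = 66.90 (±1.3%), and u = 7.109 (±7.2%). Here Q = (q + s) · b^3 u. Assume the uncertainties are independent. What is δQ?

1.39e+08

Let w = q + s = 723.0. δw = √(δq² + δs²) = √(789 + 0.00349) = 28.1, so δw/w = 0.0388.
Q is then a monomial in w, b, u:
δQ/Q = √((δw/w)² + (3·δb/b)² + (1·δu/u)²) = √(0.00151 + 0.00152 + 0.00518) = 0.0906
Q = 1.539e+09, so δQ = 0.0906 × 1.539e+09 = 1.39e+08.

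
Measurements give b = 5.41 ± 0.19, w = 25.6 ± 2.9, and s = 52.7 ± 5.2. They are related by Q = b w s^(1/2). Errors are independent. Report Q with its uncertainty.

Relative error in a monomial: (δQ/Q)² = Σ (nᵢ · δxᵢ/xᵢ)².
  (1·δb/b)² = (1×0.0351)² = 0.00123;  (1·δw/w)² = (1×0.113)² = 0.0128;  (½·δs/s)² = (0.5×0.0987)² = 0.00243
δQ/Q = √(0.0165) = 0.128
Q = 1010, so δQ = 0.128 × 1010 = 129.

1010 ± 129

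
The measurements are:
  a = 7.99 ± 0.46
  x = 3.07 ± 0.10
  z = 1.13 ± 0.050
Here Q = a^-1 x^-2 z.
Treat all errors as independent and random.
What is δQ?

Since Q is a product/quotient, work with relative uncertainties:
  (-1·δa/a)² = (-1×0.0576)² = 0.00331;  (-2·δx/x)² = (-2×0.0326)² = 0.00424;  (1·δz/z)² = (1×0.0442)² = 0.00196
δQ/Q = √(0.00952) = 0.0976
Q = 0.0150, so δQ = 0.0976 × 0.0150 = 0.00146.

0.00146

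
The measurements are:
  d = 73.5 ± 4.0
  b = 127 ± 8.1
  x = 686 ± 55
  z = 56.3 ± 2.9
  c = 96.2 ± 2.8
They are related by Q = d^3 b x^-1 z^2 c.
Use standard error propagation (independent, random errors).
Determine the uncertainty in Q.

Relative error in a monomial: (δQ/Q)² = Σ (nᵢ · δxᵢ/xᵢ)².
  (3·δd/d)² = (3×0.0544)² = 0.0267;  (1·δb/b)² = (1×0.0638)² = 0.00407;  (-1·δx/x)² = (-1×0.0802)² = 0.00643;  (2·δz/z)² = (2×0.0515)² = 0.0106;  (1·δc/c)² = (1×0.0291)² = 0.000847
δQ/Q = √(0.0486) = 0.220
Q = 2.24e+10, so δQ = 0.220 × 2.24e+10 = 4.94e+09.

4.94e+09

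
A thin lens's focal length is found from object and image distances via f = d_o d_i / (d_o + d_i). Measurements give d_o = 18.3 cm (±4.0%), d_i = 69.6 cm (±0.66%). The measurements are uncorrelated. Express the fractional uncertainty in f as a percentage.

∂f/∂d_o = (d_i/(d_o+d_i))² = 0.627;  ∂f/∂d_i = (d_o/(d_o+d_i))² = 0.0433
δf = √((∂f/∂d_o · δd_o)² + (∂f/∂d_i · δd_i)²) = √(0.211 + 0.000396) = 0.459 cm
f = 14.5 cm, so δf/f = 0.459/14.5 = 0.0317.

3.17%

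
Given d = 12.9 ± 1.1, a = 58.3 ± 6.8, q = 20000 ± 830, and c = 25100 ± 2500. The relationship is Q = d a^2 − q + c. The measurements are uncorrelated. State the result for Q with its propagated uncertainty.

48900 ± 11200

Let p = d·a^2 = 43800. δp/p = √((1·δd/d)² + (2·δa/a)²) = √(0.00727 + 0.0544) = 0.248, so δp = 10900.
Q = p − q + c: δQ = √(δp² + δq² + δc²) = √(1.19e+08 + 6.89e+05 + 6.25e+06) = 11200
Q = 48900.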